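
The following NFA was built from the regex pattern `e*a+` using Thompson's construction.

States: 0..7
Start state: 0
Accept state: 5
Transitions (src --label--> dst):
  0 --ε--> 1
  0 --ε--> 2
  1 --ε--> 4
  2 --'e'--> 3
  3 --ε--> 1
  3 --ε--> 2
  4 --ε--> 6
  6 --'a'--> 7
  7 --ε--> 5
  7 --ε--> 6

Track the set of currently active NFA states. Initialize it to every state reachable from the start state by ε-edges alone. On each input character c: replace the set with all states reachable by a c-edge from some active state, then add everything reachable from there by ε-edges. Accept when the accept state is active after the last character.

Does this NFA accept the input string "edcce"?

start: ε-closure({0}) = {0,1,2,4,6}
'e' @ 1: {1,2,3,4,6}
'd' @ 2: {}  — dead — no transitions
rest 'cce' ignored (set empty)
final: {}; accept 5 not in set

Answer: REJECT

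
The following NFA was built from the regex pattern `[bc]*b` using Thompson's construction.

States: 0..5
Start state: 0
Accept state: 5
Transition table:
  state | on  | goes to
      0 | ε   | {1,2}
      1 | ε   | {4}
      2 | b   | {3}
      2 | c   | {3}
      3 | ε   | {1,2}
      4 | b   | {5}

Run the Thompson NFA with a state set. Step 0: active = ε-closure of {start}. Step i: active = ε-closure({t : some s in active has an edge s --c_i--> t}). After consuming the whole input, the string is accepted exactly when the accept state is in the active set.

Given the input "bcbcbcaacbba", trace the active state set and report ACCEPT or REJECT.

Answer: REJECT

Steps:
initial (ε-close {0}): {0,1,2,4}
'b' @ 1: {1,2,3,4,5}  (accept∈set)
'c' @ 2: {1,2,3,4}
'b' @ 3: {1,2,3,4,5}  (accept∈set)
'c' @ 4: {1,2,3,4}
'b' @ 5: {1,2,3,4,5}  (accept∈set)
'c' @ 6: {1,2,3,4}
'a' @ 7: {}  — no active states
rest 'acbba' ignored (set empty)
final: {}; accept 5 not in set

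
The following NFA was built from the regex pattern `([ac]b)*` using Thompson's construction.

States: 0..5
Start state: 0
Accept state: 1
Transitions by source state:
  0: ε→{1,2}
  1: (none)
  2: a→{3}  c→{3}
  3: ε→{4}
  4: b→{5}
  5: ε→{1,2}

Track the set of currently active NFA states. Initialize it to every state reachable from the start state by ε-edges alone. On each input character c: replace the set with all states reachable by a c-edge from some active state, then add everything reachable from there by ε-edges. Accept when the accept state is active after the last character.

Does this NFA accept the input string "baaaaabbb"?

start: ε-closure({0}) = {0,1,2}
'b' @ 1: {}  — dead — no transitions
rest 'aaaaabbb' ignored (set empty)
end set {} — state 1 not in

Answer: REJECT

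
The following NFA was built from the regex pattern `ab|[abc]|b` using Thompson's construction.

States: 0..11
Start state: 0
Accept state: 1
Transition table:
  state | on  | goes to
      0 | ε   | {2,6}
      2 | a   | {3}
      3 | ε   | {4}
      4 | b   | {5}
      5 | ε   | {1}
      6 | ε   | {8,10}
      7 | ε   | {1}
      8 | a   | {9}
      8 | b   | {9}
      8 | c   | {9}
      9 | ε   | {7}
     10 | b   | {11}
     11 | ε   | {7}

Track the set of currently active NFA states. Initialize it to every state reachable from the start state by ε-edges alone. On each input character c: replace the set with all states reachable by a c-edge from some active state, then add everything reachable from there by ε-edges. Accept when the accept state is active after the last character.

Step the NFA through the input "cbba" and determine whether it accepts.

initial (ε-close {0}): {0,2,6,8,10}
'c' @ 1: {1,7,9}  [accepting]
'b' @ 2: {}  — state set empty
rest 'ba' ignored (set empty)
final: {}; accept 1 not in set

Answer: REJECT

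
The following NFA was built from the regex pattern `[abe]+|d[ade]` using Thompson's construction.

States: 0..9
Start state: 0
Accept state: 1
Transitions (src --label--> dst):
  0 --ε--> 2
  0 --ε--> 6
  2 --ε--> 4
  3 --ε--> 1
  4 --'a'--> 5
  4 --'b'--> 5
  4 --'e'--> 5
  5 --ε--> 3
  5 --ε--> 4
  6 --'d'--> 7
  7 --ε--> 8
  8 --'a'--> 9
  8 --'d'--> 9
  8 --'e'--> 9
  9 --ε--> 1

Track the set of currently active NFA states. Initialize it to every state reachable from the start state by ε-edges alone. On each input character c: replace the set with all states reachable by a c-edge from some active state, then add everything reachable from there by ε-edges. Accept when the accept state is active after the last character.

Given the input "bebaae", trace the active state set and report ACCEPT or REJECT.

Answer: ACCEPT

Derivation:
S₀ = ε-closure({0}) = {0,2,4,6}
'b' @ 1: {1,3,4,5}  ✓accept
'e' @ 2: {1,3,4,5}  ✓accept
'b' @ 3: {1,3,4,5}  ✓accept
'a' @ 4: {1,3,4,5}  ✓accept
'a' @ 5: {1,3,4,5}  ✓accept
'e' @ 6: {1,3,4,5}  ✓accept
final: {1,3,4,5}; accept 1 in set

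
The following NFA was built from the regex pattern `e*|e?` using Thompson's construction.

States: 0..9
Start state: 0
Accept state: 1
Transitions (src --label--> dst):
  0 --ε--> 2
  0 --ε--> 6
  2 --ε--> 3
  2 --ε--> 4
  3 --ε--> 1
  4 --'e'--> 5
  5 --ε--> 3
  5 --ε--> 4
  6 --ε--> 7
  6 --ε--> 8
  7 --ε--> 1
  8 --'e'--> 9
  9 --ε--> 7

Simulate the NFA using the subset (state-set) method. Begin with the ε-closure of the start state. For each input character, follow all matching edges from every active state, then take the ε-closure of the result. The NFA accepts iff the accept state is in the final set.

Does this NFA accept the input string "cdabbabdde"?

Answer: REJECT

Trace:
S₀ = ε-closure({0}) = {0,1,2,3,4,6,7,8}
'c' @ 1: {}  — no active states
rest 'dabbabdde' ignored (set empty)
after full input: {}  (accept=1 not in)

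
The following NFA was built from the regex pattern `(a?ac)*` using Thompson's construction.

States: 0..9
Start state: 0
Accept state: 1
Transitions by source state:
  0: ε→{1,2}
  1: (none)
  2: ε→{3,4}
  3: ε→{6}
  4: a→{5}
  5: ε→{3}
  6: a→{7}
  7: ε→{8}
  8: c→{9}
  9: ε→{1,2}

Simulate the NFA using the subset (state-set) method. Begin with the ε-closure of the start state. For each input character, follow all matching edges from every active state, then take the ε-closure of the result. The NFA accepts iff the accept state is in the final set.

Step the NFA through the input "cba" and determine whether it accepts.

start: ε-closure({0}) = {0,1,2,3,4,6}
'c' @ 1: {}  — dead — no transitions
rest 'ba' ignored (set empty)
final: {}; accept 1 not in set

Answer: REJECT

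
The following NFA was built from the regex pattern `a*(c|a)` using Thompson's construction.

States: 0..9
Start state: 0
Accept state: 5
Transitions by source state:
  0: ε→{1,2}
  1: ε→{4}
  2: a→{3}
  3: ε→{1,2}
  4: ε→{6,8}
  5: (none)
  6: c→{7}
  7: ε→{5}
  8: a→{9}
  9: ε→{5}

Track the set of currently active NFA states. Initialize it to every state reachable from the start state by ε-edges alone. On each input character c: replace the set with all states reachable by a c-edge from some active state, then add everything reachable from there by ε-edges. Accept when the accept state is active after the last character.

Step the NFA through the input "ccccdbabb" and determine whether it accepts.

Answer: REJECT

Trace:
initial (ε-close {0}): {0,1,2,4,6,8}
'c' @ 1: {5,7}  ✓accept
'c' @ 2: {}  — state set empty
rest 'ccdbabb' ignored (set empty)
end set {} — state 5 not in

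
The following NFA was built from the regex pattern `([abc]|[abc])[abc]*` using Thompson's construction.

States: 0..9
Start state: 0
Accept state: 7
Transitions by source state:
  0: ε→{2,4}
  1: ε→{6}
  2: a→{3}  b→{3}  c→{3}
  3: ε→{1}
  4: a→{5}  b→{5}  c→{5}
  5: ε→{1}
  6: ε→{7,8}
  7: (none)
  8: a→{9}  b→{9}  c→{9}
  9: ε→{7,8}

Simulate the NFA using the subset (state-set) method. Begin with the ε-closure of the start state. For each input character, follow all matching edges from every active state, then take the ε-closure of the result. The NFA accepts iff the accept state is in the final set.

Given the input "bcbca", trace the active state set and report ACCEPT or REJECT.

start: ε-closure({0}) = {0,2,4}
'b' @ 1: {1,3,5,6,7,8}  (accept∈set)
'c' @ 2: {7,8,9}  (accept∈set)
'b' @ 3: {7,8,9}  (accept∈set)
'c' @ 4: {7,8,9}  (accept∈set)
'a' @ 5: {7,8,9}  (accept∈set)
after full input: {7,8,9}  (accept=7 in)

Answer: ACCEPT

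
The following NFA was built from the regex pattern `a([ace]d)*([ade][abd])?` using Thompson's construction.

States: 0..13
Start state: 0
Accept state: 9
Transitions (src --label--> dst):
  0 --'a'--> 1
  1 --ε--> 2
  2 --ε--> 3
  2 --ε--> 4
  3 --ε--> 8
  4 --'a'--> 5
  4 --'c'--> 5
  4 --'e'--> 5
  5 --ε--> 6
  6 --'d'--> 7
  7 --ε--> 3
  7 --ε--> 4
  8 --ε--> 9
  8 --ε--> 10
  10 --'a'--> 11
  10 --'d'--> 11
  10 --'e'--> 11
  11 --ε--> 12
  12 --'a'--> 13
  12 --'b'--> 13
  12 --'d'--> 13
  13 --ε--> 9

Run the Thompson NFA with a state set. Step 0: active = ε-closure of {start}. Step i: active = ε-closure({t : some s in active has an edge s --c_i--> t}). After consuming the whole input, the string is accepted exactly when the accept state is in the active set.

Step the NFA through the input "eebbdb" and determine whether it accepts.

start: ε-closure({0}) = {0}
'e' @ 1: {}  — no active states
rest 'ebbdb' ignored (set empty)
final: {}; accept 9 not in set

Answer: REJECT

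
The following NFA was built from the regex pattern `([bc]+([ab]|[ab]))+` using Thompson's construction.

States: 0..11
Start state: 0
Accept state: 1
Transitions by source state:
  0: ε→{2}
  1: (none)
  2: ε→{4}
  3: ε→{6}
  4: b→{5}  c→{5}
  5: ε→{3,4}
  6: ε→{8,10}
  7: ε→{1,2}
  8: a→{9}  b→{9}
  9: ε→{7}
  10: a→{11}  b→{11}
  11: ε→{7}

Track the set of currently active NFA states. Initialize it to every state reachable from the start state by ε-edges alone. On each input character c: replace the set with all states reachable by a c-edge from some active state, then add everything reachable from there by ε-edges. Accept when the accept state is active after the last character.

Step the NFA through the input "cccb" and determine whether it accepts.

initial (ε-close {0}): {0,2,4}
'c' @ 1: {3,4,5,6,8,10}
'c' @ 2: {3,4,5,6,8,10}
'c' @ 3: {3,4,5,6,8,10}
'b' @ 4: {1,2,3,4,5,6,7,8,9,10,11}  ✓accept
after full input: {1,2,3,4,5,6,7,8,9,10,11}  (accept=1 in)

Answer: ACCEPT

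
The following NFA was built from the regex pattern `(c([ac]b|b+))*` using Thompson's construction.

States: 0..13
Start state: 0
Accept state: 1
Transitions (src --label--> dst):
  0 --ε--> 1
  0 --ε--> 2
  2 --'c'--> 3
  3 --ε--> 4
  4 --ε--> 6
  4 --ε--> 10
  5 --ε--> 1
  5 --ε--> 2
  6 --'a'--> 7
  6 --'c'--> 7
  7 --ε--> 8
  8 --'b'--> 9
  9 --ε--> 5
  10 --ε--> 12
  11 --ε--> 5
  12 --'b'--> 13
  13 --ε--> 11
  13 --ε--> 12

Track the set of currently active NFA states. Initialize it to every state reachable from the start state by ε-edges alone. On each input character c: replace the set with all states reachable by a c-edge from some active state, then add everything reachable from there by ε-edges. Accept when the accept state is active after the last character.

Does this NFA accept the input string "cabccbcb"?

Answer: ACCEPT

Steps:
S₀ = ε-closure({0}) = {0,1,2}
'c' @ 1: {3,4,6,10,12}
'a' @ 2: {7,8}
'b' @ 3: {1,2,5,9}  [accepting]
'c' @ 4: {3,4,6,10,12}
'c' @ 5: {7,8}
'b' @ 6: {1,2,5,9}  [accepting]
'c' @ 7: {3,4,6,10,12}
'b' @ 8: {1,2,5,11,12,13}  [accepting]
final: {1,2,5,11,12,13}; accept 1 in set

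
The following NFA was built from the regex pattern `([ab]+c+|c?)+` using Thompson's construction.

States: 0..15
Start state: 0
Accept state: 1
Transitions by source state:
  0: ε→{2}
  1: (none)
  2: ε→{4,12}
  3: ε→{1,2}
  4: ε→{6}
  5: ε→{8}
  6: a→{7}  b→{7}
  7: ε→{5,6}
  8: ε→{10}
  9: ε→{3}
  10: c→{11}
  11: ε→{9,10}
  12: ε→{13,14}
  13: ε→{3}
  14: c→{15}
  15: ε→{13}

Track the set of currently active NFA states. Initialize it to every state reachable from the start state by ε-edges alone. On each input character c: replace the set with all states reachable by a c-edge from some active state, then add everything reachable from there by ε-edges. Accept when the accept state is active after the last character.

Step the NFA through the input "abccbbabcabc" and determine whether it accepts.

Answer: ACCEPT

Trace:
start: ε-closure({0}) = {0,1,2,3,4,6,12,13,14}
'a' @ 1: {5,6,7,8,10}
'b' @ 2: {5,6,7,8,10}
'c' @ 3: {1,2,3,4,6,9,10,11,12,13,14}  (accept∈set)
'c' @ 4: {1,2,3,4,6,9,10,11,12,13,14,15}  (accept∈set)
'b' @ 5: {5,6,7,8,10}
'b' @ 6: {5,6,7,8,10}
'a' @ 7: {5,6,7,8,10}
'b' @ 8: {5,6,7,8,10}
'c' @ 9: {1,2,3,4,6,9,10,11,12,13,14}  (accept∈set)
'a' @ 10: {5,6,7,8,10}
'b' @ 11: {5,6,7,8,10}
'c' @ 12: {1,2,3,4,6,9,10,11,12,13,14}  (accept∈set)
end set {1,2,3,4,6,9,10,11,12,13,14} — state 1 in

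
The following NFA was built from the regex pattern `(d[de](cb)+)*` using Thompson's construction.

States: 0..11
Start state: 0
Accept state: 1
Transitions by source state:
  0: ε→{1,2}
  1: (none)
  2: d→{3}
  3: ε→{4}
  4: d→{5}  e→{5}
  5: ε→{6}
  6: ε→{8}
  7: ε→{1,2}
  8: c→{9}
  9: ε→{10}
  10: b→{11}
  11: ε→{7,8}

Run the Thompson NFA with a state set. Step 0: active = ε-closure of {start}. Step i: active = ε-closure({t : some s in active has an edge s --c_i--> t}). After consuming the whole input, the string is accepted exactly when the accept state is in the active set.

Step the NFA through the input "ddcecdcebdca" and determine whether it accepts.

Answer: REJECT

Trace:
S₀ = ε-closure({0}) = {0,1,2}
'd' @ 1: {3,4}
'd' @ 2: {5,6,8}
'c' @ 3: {9,10}
'e' @ 4: {}  — dead — no transitions
rest 'cdcebdca' ignored (set empty)
after full input: {}  (accept=1 not in)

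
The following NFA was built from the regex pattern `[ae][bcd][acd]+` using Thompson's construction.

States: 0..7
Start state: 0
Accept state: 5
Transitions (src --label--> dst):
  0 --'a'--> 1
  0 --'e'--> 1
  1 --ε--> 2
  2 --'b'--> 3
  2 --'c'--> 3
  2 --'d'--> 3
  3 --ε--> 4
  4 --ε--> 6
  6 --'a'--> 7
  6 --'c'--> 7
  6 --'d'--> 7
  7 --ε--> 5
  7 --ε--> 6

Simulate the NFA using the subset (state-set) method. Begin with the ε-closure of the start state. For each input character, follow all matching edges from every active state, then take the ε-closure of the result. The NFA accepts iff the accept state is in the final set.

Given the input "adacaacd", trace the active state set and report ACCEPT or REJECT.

S₀ = ε-closure({0}) = {0}
'a' @ 1: {1,2}
'd' @ 2: {3,4,6}
'a' @ 3: {5,6,7}  ✓accept
'c' @ 4: {5,6,7}  ✓accept
'a' @ 5: {5,6,7}  ✓accept
'a' @ 6: {5,6,7}  ✓accept
'c' @ 7: {5,6,7}  ✓accept
'd' @ 8: {5,6,7}  ✓accept
end set {5,6,7} — state 5 in

Answer: ACCEPT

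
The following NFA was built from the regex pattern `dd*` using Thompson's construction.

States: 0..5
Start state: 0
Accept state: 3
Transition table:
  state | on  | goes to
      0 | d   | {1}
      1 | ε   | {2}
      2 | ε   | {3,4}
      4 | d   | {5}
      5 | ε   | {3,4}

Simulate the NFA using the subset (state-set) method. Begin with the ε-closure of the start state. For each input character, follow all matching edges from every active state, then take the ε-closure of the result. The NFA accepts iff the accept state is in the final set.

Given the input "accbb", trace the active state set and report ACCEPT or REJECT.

Answer: REJECT

Steps:
start: ε-closure({0}) = {0}
'a' @ 1: {}  — state set empty
rest 'ccbb' ignored (set empty)
final: {}; accept 3 not in set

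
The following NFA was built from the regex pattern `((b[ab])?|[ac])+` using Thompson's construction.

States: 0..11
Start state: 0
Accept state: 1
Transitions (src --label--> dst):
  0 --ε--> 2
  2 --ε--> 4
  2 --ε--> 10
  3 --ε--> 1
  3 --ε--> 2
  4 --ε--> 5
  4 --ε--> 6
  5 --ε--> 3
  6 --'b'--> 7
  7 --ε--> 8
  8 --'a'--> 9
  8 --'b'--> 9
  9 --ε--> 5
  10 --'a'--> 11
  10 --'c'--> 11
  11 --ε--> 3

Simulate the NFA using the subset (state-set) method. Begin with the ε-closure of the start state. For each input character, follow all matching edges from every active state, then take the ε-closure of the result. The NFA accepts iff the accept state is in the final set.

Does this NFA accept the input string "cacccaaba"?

Answer: ACCEPT

Trace:
initial (ε-close {0}): {0,1,2,3,4,5,6,10}
'c' @ 1: {1,2,3,4,5,6,10,11}  (accept∈set)
'a' @ 2: {1,2,3,4,5,6,10,11}  (accept∈set)
'c' @ 3: {1,2,3,4,5,6,10,11}  (accept∈set)
'c' @ 4: {1,2,3,4,5,6,10,11}  (accept∈set)
'c' @ 5: {1,2,3,4,5,6,10,11}  (accept∈set)
'a' @ 6: {1,2,3,4,5,6,10,11}  (accept∈set)
'a' @ 7: {1,2,3,4,5,6,10,11}  (accept∈set)
'b' @ 8: {7,8}
'a' @ 9: {1,2,3,4,5,6,9,10}  (accept∈set)
final: {1,2,3,4,5,6,9,10}; accept 1 in set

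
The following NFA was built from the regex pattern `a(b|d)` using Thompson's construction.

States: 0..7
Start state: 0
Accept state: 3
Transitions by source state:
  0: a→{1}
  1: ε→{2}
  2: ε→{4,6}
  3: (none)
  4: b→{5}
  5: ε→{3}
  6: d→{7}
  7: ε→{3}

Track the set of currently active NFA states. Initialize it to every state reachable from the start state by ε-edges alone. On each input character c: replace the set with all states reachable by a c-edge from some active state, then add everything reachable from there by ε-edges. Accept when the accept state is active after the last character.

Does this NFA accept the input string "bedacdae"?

initial (ε-close {0}): {0}
'b' @ 1: {}  — state set empty
rest 'edacdae' ignored (set empty)
final: {}; accept 3 not in set

Answer: REJECT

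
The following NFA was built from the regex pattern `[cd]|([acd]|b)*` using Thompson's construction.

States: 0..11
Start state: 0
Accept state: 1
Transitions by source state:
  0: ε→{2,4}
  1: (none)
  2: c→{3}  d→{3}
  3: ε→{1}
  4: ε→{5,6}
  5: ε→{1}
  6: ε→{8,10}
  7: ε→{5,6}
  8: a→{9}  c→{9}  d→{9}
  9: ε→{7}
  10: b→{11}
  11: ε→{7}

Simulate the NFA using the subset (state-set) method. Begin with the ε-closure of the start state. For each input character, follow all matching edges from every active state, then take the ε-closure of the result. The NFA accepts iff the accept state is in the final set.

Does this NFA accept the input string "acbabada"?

Answer: ACCEPT

Derivation:
initial (ε-close {0}): {0,1,2,4,5,6,8,10}
'a' @ 1: {1,5,6,7,8,9,10}  [accepting]
'c' @ 2: {1,5,6,7,8,9,10}  [accepting]
'b' @ 3: {1,5,6,7,8,10,11}  [accepting]
'a' @ 4: {1,5,6,7,8,9,10}  [accepting]
'b' @ 5: {1,5,6,7,8,10,11}  [accepting]
'a' @ 6: {1,5,6,7,8,9,10}  [accepting]
'd' @ 7: {1,5,6,7,8,9,10}  [accepting]
'a' @ 8: {1,5,6,7,8,9,10}  [accepting]
end set {1,5,6,7,8,9,10} — state 1 in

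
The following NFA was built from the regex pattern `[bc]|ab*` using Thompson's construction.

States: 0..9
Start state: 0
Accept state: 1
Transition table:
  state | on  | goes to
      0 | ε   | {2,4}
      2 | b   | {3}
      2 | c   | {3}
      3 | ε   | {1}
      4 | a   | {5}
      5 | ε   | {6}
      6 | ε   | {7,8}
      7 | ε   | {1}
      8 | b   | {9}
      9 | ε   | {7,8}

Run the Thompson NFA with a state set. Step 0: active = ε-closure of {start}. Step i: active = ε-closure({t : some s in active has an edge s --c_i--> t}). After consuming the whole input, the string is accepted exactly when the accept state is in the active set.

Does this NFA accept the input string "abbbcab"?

Answer: REJECT

Steps:
start: ε-closure({0}) = {0,2,4}
'a' @ 1: {1,5,6,7,8}  (accept∈set)
'b' @ 2: {1,7,8,9}  (accept∈set)
'b' @ 3: {1,7,8,9}  (accept∈set)
'b' @ 4: {1,7,8,9}  (accept∈set)
'c' @ 5: {}  — dead — no transitions
rest 'ab' ignored (set empty)
after full input: {}  (accept=1 not in)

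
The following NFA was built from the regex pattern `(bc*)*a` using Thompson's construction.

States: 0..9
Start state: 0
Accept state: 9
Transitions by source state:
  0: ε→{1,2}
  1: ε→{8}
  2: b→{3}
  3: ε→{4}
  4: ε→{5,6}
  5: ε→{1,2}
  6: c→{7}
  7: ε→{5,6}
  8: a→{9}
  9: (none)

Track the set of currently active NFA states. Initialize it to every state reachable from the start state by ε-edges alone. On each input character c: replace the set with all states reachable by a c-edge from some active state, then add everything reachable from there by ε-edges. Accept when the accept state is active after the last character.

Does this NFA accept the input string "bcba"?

Answer: ACCEPT

Trace:
initial (ε-close {0}): {0,1,2,8}
'b' @ 1: {1,2,3,4,5,6,8}
'c' @ 2: {1,2,5,6,7,8}
'b' @ 3: {1,2,3,4,5,6,8}
'a' @ 4: {9}  [accepting]
end set {9} — state 9 in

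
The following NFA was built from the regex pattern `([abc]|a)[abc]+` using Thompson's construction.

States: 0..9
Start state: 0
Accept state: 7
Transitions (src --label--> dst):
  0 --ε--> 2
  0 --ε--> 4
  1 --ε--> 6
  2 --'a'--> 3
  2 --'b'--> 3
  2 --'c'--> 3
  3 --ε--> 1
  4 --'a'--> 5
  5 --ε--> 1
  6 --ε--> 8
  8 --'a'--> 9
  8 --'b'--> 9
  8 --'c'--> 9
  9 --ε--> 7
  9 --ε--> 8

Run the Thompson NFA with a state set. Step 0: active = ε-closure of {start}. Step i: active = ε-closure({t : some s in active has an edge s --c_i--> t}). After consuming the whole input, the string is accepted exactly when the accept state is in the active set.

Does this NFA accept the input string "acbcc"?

initial (ε-close {0}): {0,2,4}
'a' @ 1: {1,3,5,6,8}
'c' @ 2: {7,8,9}  (accept∈set)
'b' @ 3: {7,8,9}  (accept∈set)
'c' @ 4: {7,8,9}  (accept∈set)
'c' @ 5: {7,8,9}  (accept∈set)
final: {7,8,9}; accept 7 in set

Answer: ACCEPT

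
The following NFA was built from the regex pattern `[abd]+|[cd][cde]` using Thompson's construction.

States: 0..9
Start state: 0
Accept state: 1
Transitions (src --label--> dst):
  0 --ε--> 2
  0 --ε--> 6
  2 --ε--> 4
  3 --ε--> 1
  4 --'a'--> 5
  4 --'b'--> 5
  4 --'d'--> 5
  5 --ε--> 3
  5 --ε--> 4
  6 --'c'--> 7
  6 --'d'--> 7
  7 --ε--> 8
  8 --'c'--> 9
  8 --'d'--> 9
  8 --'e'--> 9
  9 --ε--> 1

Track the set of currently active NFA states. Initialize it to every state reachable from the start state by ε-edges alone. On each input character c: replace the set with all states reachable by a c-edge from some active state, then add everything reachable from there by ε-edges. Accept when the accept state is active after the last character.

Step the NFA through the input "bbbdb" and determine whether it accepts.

Answer: ACCEPT

Derivation:
initial (ε-close {0}): {0,2,4,6}
'b' @ 1: {1,3,4,5}  ✓accept
'b' @ 2: {1,3,4,5}  ✓accept
'b' @ 3: {1,3,4,5}  ✓accept
'd' @ 4: {1,3,4,5}  ✓accept
'b' @ 5: {1,3,4,5}  ✓accept
after full input: {1,3,4,5}  (accept=1 in)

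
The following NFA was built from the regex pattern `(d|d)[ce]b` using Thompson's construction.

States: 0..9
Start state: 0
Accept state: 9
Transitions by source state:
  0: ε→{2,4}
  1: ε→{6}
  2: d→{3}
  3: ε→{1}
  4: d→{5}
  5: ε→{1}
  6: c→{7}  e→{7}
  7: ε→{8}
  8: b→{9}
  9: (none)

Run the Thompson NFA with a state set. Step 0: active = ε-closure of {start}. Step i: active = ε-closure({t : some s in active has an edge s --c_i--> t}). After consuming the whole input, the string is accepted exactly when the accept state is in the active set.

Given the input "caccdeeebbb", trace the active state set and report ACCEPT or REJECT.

S₀ = ε-closure({0}) = {0,2,4}
'c' @ 1: {}  — state set empty
rest 'accdeeebbb' ignored (set empty)
end set {} — state 9 not in

Answer: REJECT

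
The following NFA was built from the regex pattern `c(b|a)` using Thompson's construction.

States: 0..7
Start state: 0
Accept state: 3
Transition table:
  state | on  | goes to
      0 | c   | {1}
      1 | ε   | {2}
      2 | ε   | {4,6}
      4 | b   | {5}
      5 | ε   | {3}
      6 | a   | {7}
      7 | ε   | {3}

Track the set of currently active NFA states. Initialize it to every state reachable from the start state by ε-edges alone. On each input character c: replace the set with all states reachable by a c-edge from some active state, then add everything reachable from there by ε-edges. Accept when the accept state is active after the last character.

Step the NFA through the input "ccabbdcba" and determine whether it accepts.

Answer: REJECT

Steps:
S₀ = ε-closure({0}) = {0}
'c' @ 1: {1,2,4,6}
'c' @ 2: {}  — state set empty
rest 'abbdcba' ignored (set empty)
after full input: {}  (accept=3 not in)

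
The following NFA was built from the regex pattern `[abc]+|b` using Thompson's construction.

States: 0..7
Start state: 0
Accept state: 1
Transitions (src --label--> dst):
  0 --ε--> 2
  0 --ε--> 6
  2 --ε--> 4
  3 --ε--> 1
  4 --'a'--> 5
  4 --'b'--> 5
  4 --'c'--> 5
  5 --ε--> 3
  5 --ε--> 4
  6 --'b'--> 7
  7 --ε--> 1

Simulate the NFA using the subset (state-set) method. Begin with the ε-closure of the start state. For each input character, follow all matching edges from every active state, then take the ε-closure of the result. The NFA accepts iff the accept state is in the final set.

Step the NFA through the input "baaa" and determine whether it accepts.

Answer: ACCEPT

Trace:
start: ε-closure({0}) = {0,2,4,6}
'b' @ 1: {1,3,4,5,7}  [accepting]
'a' @ 2: {1,3,4,5}  [accepting]
'a' @ 3: {1,3,4,5}  [accepting]
'a' @ 4: {1,3,4,5}  [accepting]
final: {1,3,4,5}; accept 1 in set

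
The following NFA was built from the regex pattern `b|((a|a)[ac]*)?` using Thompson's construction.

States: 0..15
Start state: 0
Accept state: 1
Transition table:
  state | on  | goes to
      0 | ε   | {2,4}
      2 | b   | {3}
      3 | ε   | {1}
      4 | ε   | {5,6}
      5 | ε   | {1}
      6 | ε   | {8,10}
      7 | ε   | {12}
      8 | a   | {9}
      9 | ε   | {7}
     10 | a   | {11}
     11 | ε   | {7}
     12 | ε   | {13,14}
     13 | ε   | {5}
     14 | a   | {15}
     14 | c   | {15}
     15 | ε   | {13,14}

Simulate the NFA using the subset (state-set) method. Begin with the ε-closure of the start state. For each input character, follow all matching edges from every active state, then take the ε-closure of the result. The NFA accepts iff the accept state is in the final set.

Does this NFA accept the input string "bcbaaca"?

start: ε-closure({0}) = {0,1,2,4,5,6,8,10}
'b' @ 1: {1,3}  ✓accept
'c' @ 2: {}  — state set empty
rest 'baaca' ignored (set empty)
final: {}; accept 1 not in set

Answer: REJECT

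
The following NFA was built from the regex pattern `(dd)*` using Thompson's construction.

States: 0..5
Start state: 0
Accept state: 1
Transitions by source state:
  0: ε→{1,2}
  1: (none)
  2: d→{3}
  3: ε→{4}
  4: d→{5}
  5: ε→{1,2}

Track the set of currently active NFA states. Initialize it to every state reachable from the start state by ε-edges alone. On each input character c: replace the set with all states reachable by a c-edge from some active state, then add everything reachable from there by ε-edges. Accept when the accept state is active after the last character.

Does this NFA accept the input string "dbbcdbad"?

initial (ε-close {0}): {0,1,2}
'd' @ 1: {3,4}
'b' @ 2: {}  — state set empty
rest 'bcdbad' ignored (set empty)
final: {}; accept 1 not in set

Answer: REJECT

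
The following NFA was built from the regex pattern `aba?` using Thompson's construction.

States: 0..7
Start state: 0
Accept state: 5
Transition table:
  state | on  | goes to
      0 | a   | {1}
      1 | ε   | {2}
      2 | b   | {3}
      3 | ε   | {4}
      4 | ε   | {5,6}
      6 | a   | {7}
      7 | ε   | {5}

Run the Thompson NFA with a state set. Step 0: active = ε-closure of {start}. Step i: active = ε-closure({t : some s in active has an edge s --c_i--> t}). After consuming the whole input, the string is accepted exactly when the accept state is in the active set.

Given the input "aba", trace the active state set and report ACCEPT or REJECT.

initial (ε-close {0}): {0}
'a' @ 1: {1,2}
'b' @ 2: {3,4,5,6}  [accepting]
'a' @ 3: {5,7}  [accepting]
end set {5,7} — state 5 in

Answer: ACCEPT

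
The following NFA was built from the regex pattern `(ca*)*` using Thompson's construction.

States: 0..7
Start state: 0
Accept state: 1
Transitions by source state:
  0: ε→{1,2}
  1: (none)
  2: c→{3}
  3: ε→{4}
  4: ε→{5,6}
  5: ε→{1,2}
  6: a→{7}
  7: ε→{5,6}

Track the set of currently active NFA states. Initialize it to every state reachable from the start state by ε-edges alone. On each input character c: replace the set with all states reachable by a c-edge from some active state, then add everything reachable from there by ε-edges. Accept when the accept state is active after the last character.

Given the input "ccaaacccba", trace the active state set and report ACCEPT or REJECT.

Answer: REJECT

Trace:
initial (ε-close {0}): {0,1,2}
'c' @ 1: {1,2,3,4,5,6}  ✓accept
'c' @ 2: {1,2,3,4,5,6}  ✓accept
'a' @ 3: {1,2,5,6,7}  ✓accept
'a' @ 4: {1,2,5,6,7}  ✓accept
'a' @ 5: {1,2,5,6,7}  ✓accept
'c' @ 6: {1,2,3,4,5,6}  ✓accept
'c' @ 7: {1,2,3,4,5,6}  ✓accept
'c' @ 8: {1,2,3,4,5,6}  ✓accept
'b' @ 9: {}  — no active states
rest 'a' ignored (set empty)
after full input: {}  (accept=1 not in)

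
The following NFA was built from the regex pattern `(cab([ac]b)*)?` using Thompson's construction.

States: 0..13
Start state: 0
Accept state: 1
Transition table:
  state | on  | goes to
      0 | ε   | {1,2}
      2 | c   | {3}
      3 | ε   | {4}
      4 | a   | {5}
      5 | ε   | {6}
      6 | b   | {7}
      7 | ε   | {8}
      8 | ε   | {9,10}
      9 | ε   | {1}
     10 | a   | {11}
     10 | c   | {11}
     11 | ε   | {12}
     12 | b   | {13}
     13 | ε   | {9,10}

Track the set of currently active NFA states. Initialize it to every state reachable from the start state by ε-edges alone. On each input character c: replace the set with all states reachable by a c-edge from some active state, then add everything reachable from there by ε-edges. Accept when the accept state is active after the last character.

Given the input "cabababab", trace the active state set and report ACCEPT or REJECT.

S₀ = ε-closure({0}) = {0,1,2}
'c' @ 1: {3,4}
'a' @ 2: {5,6}
'b' @ 3: {1,7,8,9,10}  ✓accept
'a' @ 4: {11,12}
'b' @ 5: {1,9,10,13}  ✓accept
'a' @ 6: {11,12}
'b' @ 7: {1,9,10,13}  ✓accept
'a' @ 8: {11,12}
'b' @ 9: {1,9,10,13}  ✓accept
after full input: {1,9,10,13}  (accept=1 in)

Answer: ACCEPT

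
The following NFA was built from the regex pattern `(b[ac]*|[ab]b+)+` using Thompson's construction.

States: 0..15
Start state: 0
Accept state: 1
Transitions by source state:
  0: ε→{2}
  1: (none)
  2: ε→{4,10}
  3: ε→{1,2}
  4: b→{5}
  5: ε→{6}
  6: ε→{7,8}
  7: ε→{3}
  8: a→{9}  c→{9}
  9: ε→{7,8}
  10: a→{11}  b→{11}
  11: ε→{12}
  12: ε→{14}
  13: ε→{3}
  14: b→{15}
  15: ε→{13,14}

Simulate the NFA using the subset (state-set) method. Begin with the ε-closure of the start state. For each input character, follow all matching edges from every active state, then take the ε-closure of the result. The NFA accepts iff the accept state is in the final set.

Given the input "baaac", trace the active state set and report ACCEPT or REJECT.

Answer: ACCEPT

Derivation:
initial (ε-close {0}): {0,2,4,10}
'b' @ 1: {1,2,3,4,5,6,7,8,10,11,12,14}  [accepting]
'a' @ 2: {1,2,3,4,7,8,9,10,11,12,14}  [accepting]
'a' @ 3: {1,2,3,4,7,8,9,10,11,12,14}  [accepting]
'a' @ 4: {1,2,3,4,7,8,9,10,11,12,14}  [accepting]
'c' @ 5: {1,2,3,4,7,8,9,10}  [accepting]
final: {1,2,3,4,7,8,9,10}; accept 1 in set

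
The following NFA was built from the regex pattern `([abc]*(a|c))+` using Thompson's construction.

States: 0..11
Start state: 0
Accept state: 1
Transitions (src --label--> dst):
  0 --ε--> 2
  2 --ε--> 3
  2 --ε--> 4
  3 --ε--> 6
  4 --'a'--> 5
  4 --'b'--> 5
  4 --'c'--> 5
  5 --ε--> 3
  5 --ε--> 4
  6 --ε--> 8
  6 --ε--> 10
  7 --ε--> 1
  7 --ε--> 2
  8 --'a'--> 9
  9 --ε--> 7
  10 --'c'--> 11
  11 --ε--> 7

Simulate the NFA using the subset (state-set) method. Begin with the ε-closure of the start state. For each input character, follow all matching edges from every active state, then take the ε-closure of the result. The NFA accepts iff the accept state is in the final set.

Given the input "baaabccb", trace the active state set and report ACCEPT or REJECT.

Answer: REJECT

Steps:
start: ε-closure({0}) = {0,2,3,4,6,8,10}
'b' @ 1: {3,4,5,6,8,10}
'a' @ 2: {1,2,3,4,5,6,7,8,9,10}  ✓accept
'a' @ 3: {1,2,3,4,5,6,7,8,9,10}  ✓accept
'a' @ 4: {1,2,3,4,5,6,7,8,9,10}  ✓accept
'b' @ 5: {3,4,5,6,8,10}
'c' @ 6: {1,2,3,4,5,6,7,8,10,11}  ✓accept
'c' @ 7: {1,2,3,4,5,6,7,8,10,11}  ✓accept
'b' @ 8: {3,4,5,6,8,10}
after full input: {3,4,5,6,8,10}  (accept=1 not in)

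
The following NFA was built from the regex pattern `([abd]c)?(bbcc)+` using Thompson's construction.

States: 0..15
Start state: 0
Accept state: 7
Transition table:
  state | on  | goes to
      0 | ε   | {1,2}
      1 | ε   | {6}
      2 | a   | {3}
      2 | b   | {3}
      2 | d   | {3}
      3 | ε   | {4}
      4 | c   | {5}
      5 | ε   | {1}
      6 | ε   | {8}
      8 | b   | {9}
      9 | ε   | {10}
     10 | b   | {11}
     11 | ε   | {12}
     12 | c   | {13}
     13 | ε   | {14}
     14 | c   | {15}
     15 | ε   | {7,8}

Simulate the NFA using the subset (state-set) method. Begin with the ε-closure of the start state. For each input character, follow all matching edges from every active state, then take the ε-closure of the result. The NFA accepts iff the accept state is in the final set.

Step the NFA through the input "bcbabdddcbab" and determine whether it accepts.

initial (ε-close {0}): {0,1,2,6,8}
'b' @ 1: {3,4,9,10}
'c' @ 2: {1,5,6,8}
'b' @ 3: {9,10}
'a' @ 4: {}  — no active states
rest 'bdddcbab' ignored (set empty)
end set {} — state 7 not in

Answer: REJECT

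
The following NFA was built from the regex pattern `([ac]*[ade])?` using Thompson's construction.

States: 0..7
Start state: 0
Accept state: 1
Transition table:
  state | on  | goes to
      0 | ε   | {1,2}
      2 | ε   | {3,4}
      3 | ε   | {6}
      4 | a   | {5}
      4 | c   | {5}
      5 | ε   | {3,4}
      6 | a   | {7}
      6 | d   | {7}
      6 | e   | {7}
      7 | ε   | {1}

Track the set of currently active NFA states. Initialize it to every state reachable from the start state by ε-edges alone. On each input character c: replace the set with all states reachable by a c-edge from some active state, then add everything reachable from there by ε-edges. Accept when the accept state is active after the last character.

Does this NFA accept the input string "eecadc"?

Answer: REJECT

Trace:
start: ε-closure({0}) = {0,1,2,3,4,6}
'e' @ 1: {1,7}  (accept∈set)
'e' @ 2: {}  — no active states
rest 'cadc' ignored (set empty)
after full input: {}  (accept=1 not in)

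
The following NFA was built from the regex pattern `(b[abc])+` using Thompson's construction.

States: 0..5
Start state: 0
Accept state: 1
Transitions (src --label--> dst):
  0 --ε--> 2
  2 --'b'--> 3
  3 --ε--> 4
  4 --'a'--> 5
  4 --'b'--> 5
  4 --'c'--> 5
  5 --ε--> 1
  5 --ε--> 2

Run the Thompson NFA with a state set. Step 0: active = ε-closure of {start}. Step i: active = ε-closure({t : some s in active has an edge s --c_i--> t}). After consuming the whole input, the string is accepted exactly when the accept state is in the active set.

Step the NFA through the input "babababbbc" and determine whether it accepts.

Answer: ACCEPT

Trace:
initial (ε-close {0}): {0,2}
'b' @ 1: {3,4}
'a' @ 2: {1,2,5}  ✓accept
'b' @ 3: {3,4}
'a' @ 4: {1,2,5}  ✓accept
'b' @ 5: {3,4}
'a' @ 6: {1,2,5}  ✓accept
'b' @ 7: {3,4}
'b' @ 8: {1,2,5}  ✓accept
'b' @ 9: {3,4}
'c' @ 10: {1,2,5}  ✓accept
after full input: {1,2,5}  (accept=1 in)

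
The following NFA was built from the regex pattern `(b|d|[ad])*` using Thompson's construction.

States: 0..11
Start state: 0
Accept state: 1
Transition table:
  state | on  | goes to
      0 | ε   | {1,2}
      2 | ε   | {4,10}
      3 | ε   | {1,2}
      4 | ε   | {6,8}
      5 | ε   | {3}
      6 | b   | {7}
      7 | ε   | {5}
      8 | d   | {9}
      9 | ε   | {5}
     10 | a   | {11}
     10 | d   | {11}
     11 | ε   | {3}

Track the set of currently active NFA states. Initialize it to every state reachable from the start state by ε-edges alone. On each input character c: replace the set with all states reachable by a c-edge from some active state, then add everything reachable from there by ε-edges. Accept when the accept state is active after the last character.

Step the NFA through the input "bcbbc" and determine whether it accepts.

Answer: REJECT

Trace:
start: ε-closure({0}) = {0,1,2,4,6,8,10}
'b' @ 1: {1,2,3,4,5,6,7,8,10}  (accept∈set)
'c' @ 2: {}  — state set empty
rest 'bbc' ignored (set empty)
final: {}; accept 1 not in set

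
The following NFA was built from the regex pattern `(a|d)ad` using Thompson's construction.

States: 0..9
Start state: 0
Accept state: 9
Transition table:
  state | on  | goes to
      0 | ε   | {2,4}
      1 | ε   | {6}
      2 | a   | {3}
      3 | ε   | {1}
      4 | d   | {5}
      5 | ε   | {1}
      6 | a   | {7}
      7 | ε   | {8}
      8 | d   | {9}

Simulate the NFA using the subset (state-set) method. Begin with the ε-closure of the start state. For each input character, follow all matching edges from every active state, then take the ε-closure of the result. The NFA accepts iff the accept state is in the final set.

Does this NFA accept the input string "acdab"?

start: ε-closure({0}) = {0,2,4}
'a' @ 1: {1,3,6}
'c' @ 2: {}  — dead — no transitions
rest 'dab' ignored (set empty)
final: {}; accept 9 not in set

Answer: REJECT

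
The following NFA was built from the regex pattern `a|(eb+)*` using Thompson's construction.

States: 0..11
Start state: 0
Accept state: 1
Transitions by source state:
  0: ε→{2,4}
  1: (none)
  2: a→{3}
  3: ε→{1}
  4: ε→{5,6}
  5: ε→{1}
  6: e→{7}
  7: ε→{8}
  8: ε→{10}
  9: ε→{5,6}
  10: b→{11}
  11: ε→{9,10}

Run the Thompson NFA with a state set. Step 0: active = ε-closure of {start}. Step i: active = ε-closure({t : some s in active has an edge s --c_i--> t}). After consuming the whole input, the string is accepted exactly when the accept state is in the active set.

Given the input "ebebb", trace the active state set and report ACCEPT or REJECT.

S₀ = ε-closure({0}) = {0,1,2,4,5,6}
'e' @ 1: {7,8,10}
'b' @ 2: {1,5,6,9,10,11}  ✓accept
'e' @ 3: {7,8,10}
'b' @ 4: {1,5,6,9,10,11}  ✓accept
'b' @ 5: {1,5,6,9,10,11}  ✓accept
final: {1,5,6,9,10,11}; accept 1 in set

Answer: ACCEPT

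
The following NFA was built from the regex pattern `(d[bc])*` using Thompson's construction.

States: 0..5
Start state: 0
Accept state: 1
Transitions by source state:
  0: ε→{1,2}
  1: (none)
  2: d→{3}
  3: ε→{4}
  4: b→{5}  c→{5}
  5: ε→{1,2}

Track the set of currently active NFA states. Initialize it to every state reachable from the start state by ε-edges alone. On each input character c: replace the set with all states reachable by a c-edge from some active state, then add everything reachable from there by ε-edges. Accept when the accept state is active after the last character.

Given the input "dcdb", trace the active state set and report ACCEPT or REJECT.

Answer: ACCEPT

Trace:
S₀ = ε-closure({0}) = {0,1,2}
'd' @ 1: {3,4}
'c' @ 2: {1,2,5}  ✓accept
'd' @ 3: {3,4}
'b' @ 4: {1,2,5}  ✓accept
end set {1,2,5} — state 1 in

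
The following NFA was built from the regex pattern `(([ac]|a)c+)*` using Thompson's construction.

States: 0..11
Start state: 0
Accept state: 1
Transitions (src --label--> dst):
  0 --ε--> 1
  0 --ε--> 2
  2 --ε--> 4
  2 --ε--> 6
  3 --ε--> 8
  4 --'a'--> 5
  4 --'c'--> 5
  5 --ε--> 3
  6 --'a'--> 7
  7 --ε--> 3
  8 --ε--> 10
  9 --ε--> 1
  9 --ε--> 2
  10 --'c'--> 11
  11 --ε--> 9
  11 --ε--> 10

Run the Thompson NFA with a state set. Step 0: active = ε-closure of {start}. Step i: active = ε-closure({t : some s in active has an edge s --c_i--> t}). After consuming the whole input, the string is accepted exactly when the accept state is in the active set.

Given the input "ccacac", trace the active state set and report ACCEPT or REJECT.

Answer: ACCEPT

Trace:
start: ε-closure({0}) = {0,1,2,4,6}
'c' @ 1: {3,5,8,10}
'c' @ 2: {1,2,4,6,9,10,11}  ✓accept
'a' @ 3: {3,5,7,8,10}
'c' @ 4: {1,2,4,6,9,10,11}  ✓accept
'a' @ 5: {3,5,7,8,10}
'c' @ 6: {1,2,4,6,9,10,11}  ✓accept
after full input: {1,2,4,6,9,10,11}  (accept=1 in)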